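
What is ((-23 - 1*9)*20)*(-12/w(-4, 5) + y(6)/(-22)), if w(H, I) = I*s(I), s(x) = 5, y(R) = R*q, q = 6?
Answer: 74496/55 ≈ 1354.5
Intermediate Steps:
y(R) = 6*R (y(R) = R*6 = 6*R)
w(H, I) = 5*I (w(H, I) = I*5 = 5*I)
((-23 - 1*9)*20)*(-12/w(-4, 5) + y(6)/(-22)) = ((-23 - 1*9)*20)*(-12/(5*5) + (6*6)/(-22)) = ((-23 - 9)*20)*(-12/25 + 36*(-1/22)) = (-32*20)*(-12*1/25 - 18/11) = -640*(-12/25 - 18/11) = -640*(-582/275) = 74496/55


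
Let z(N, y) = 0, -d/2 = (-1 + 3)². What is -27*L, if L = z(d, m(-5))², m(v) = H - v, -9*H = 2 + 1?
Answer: 0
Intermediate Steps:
d = -8 (d = -2*(-1 + 3)² = -2*2² = -2*4 = -8)
H = -⅓ (H = -(2 + 1)/9 = -⅑*3 = -⅓ ≈ -0.33333)
m(v) = -⅓ - v
L = 0 (L = 0² = 0)
-27*L = -27*0 = 0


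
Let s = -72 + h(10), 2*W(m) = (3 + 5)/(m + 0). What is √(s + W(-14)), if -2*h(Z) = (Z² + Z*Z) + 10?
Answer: I*√8687/7 ≈ 13.315*I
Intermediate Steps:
h(Z) = -5 - Z² (h(Z) = -((Z² + Z*Z) + 10)/2 = -((Z² + Z²) + 10)/2 = -(2*Z² + 10)/2 = -(10 + 2*Z²)/2 = -5 - Z²)
W(m) = 4/m (W(m) = ((3 + 5)/(m + 0))/2 = (8/m)/2 = 4/m)
s = -177 (s = -72 + (-5 - 1*10²) = -72 + (-5 - 1*100) = -72 + (-5 - 100) = -72 - 105 = -177)
√(s + W(-14)) = √(-177 + 4/(-14)) = √(-177 + 4*(-1/14)) = √(-177 - 2/7) = √(-1241/7) = I*√8687/7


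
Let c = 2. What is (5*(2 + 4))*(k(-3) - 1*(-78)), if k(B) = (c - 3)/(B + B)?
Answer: 2345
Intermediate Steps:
k(B) = -1/(2*B) (k(B) = (2 - 3)/(B + B) = -1/(2*B))
(5*(2 + 4))*(k(-3) - 1*(-78)) = (5*(2 + 4))*(-1/2/(-3) - 1*(-78)) = (5*6)*(-1/2*(-1/3) + 78) = 30*(1/6 + 78) = 30*(469/6) = 2345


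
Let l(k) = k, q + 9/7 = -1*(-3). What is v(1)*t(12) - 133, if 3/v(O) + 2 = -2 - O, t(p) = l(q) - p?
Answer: -4439/35 ≈ -126.83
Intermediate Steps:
q = 12/7 (q = -9/7 - 1*(-3) = -9/7 + 3 = 12/7 ≈ 1.7143)
t(p) = 12/7 - p
v(O) = 3/(-4 - O) (v(O) = 3/(-2 + (-2 - O)) = 3/(-4 - O))
v(1)*t(12) - 133 = (-3/(4 + 1))*(12/7 - 1*12) - 133 = (-3/5)*(12/7 - 12) - 133 = -3*⅕*(-72/7) - 133 = -⅗*(-72/7) - 133 = 216/35 - 133 = -4439/35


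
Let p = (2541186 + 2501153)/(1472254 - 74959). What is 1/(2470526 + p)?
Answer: 1397295/3452058669509 ≈ 4.0477e-7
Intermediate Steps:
p = 5042339/1397295 ≈ 3.6086
1/(2470526 + p) = 1/(2470526 + 5042339/1397295) = 1/(3452058669509/1397295) = 1397295/3452058669509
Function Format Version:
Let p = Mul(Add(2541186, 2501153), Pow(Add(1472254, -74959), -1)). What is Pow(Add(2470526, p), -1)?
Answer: Rational(1397295, 3452058669509) ≈ 4.0477e-7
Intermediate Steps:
p = Rational(5042339, 1397295) (p = Mul(5042339, Pow(1397295, -1)) = Mul(5042339, Rational(1, 1397295)) = Rational(5042339, 1397295) ≈ 3.6086)
Pow(Add(2470526, p), -1) = Pow(Add(2470526, Rational(5042339, 1397295)), -1) = Pow(Rational(3452058669509, 1397295), -1) = Rational(1397295, 3452058669509)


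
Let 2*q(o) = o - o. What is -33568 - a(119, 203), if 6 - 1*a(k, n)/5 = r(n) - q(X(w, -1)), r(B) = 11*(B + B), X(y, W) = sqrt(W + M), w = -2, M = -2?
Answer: -11268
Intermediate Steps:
X(y, W) = sqrt(-2 + W) (X(y, W) = sqrt(W - 2) = sqrt(-2 + W))
r(B) = 22*B (r(B) = 11*(2*B) = 22*B)
q(o) = 0 (q(o) = (o - o)/2 = (1/2)*0 = 0)
a(k, n) = 30 - 110*n (a(k, n) = 30 - 5*(22*n - 1*0) = 30 - 5*(22*n + 0) = 30 - 110*n)
-33568 - a(119, 203) = -33568 - (30 - 110*203) = -33568 - (30 - 22330) = -33568 - 1*(-22300) = -33568 + 22300 = -11268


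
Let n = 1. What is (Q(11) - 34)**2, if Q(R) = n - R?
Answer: 1936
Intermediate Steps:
Q(R) = 1 - R
(Q(11) - 34)**2 = ((1 - 1*11) - 34)**2 = ((1 - 11) - 34)**2 = (-10 - 34)**2 = (-44)**2 = 1936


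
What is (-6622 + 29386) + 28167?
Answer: 50931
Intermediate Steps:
(-6622 + 29386) + 28167 = 22764 + 28167 = 50931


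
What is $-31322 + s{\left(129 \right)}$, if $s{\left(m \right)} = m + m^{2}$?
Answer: $-14552$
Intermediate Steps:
$-31322 + s{\left(129 \right)} = -31322 + 129 \left(1 + 129\right) = -31322 + 129 \cdot 130 = -31322 + 16770 = -14552$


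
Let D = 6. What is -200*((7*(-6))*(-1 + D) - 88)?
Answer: 59600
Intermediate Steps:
-200*((7*(-6))*(-1 + D) - 88) = -200*((7*(-6))*(-1 + 6) - 88) = -200*(-42*5 - 88) = -200*(-210 - 88) = -200*(-298) = 59600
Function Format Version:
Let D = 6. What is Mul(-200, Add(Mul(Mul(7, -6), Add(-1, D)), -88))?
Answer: 59600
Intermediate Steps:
Mul(-200, Add(Mul(Mul(7, -6), Add(-1, D)), -88)) = Mul(-200, Add(Mul(Mul(7, -6), Add(-1, 6)), -88)) = Mul(-200, Add(Mul(-42, 5), -88)) = Mul(-200, Add(-210, -88)) = Mul(-200, -298) = 59600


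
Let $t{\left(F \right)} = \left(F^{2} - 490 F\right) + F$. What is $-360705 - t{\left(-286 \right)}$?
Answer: $-582355$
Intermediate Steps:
$t{\left(F \right)} = F^{2} - 489 F$
$-360705 - t{\left(-286 \right)} = -360705 - - 286 \left(-489 - 286\right) = -360705 - \left(-286\right) \left(-775\right) = -360705 - 221650 = -582355$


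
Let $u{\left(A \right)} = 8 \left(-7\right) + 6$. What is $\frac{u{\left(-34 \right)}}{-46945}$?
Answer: $\frac{10}{9389} \approx 0.0010651$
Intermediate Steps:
$u{\left(A \right)} = -50$ ($u{\left(A \right)} = -56 + 6 = -50$)
$\frac{u{\left(-34 \right)}}{-46945} = - \frac{50}{-46945} = \left(-50\right) \left(- \frac{1}{46945}\right) = \frac{10}{9389}$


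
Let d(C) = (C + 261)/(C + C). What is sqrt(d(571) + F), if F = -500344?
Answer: 2*I*sqrt(40783105142)/571 ≈ 707.35*I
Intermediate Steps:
d(C) = (261 + C)/(2*C) (d(C) = (261 + C)/((2*C)) = (261 + C)*(1/(2*C)) = (261 + C)/(2*C))
sqrt(d(571) + F) = sqrt((1/2)*(261 + 571)/571 - 500344) = sqrt((1/2)*(1/571)*832 - 500344) = sqrt(416/571 - 500344) = sqrt(-285696008/571) = 2*I*sqrt(40783105142)/571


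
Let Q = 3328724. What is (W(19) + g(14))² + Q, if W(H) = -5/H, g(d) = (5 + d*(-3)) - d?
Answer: 1202618040/361 ≈ 3.3314e+6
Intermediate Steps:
g(d) = 5 - 4*d (g(d) = (5 - 3*d) - d = 5 - 4*d)
(W(19) + g(14))² + Q = (-5/19 + (5 - 4*14))² + 3328724 = (-5*1/19 + (5 - 56))² + 3328724 = (-5/19 - 51)² + 3328724 = (-974/19)² + 3328724 = 948676/361 + 3328724 = 1202618040/361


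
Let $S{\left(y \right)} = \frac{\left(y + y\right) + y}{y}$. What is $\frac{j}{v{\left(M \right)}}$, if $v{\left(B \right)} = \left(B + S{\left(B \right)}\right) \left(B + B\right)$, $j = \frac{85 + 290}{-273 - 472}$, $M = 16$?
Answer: $- \frac{75}{90592} \approx -0.00082789$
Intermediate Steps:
$S{\left(y \right)} = 3$ ($S{\left(y \right)} = \frac{2 y + y}{y} = \frac{3 y}{y} = 3$)
$j = - \frac{75}{149}$ ($j = \frac{375}{-745} = 375 \left(- \frac{1}{745}\right) = - \frac{75}{149} \approx -0.50336$)
$v{\left(B \right)} = 2 B \left(3 + B\right)$ ($v{\left(B \right)} = \left(B + 3\right) \left(B + B\right) = \left(3 + B\right) 2 B = 2 B \left(3 + B\right)$)
$\frac{j}{v{\left(M \right)}} = - \frac{75}{149 \cdot 2 \cdot 16 \left(3 + 16\right)} = - \frac{75}{149 \cdot 2 \cdot 16 \cdot 19} = - \frac{75}{149 \cdot 608} = \left(- \frac{75}{149}\right) \frac{1}{608} = - \frac{75}{90592}$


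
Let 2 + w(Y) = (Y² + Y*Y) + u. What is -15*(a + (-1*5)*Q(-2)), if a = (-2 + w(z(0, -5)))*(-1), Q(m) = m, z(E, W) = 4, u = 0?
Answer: 270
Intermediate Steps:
w(Y) = -2 + 2*Y² (w(Y) = -2 + ((Y² + Y*Y) + 0) = -2 + ((Y² + Y²) + 0) = -2 + (2*Y² + 0) = -2 + 2*Y²)
a = -28 (a = (-2 + (-2 + 2*4²))*(-1) = (-2 + (-2 + 2*16))*(-1) = (-2 + (-2 + 32))*(-1) = (-2 + 30)*(-1) = 28*(-1) = -28)
-15*(a + (-1*5)*Q(-2)) = -15*(-28 - 1*5*(-2)) = -15*(-28 - 5*(-2)) = -15*(-28 + 10) = -15*(-18) = 270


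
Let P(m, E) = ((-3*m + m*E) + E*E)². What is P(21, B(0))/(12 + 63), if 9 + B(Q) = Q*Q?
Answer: 9747/25 ≈ 389.88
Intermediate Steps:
B(Q) = -9 + Q² (B(Q) = -9 + Q*Q = -9 + Q²)
P(m, E) = (E² - 3*m + E*m)² (P(m, E) = ((-3*m + E*m) + E²)² = (E² - 3*m + E*m)²)
P(21, B(0))/(12 + 63) = ((-9 + 0²)² - 3*21 + (-9 + 0²)*21)²/(12 + 63) = ((-9 + 0)² - 63 + (-9 + 0)*21)²/75 = ((-9)² - 63 - 9*21)²*(1/75) = (81 - 63 - 189)²*(1/75) = (-171)²*(1/75) = 29241*(1/75) = 9747/25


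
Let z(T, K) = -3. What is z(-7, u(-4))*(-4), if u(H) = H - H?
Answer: 12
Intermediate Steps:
u(H) = 0
z(-7, u(-4))*(-4) = -3*(-4) = 12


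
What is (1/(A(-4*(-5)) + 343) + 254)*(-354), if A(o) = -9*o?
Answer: -14656662/163 ≈ -89918.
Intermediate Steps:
(1/(A(-4*(-5)) + 343) + 254)*(-354) = (1/(-(-36)*(-5) + 343) + 254)*(-354) = (1/(-9*20 + 343) + 254)*(-354) = (1/(-180 + 343) + 254)*(-354) = (1/163 + 254)*(-354) = (41403/163)*(-354) = -14656662/163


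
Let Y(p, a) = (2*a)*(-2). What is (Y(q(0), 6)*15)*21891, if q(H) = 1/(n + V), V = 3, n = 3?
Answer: -7880760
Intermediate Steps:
q(H) = ⅙ (q(H) = 1/(3 + 3) = 1/6 = ⅙)
Y(p, a) = -4*a
(Y(q(0), 6)*15)*21891 = (-4*6*15)*21891 = -24*15*21891 = -360*21891 = -7880760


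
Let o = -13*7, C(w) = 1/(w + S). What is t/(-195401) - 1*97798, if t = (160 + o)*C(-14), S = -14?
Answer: -535075155875/5471228 ≈ -97798.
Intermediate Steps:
C(w) = 1/(-14 + w) (C(w) = 1/(w - 14) = 1/(-14 + w))
o = -91
t = -69/28 (t = (160 - 91)/(-14 - 14) = 69/(-28) = 69*(-1/28) = -69/28 ≈ -2.4643)
t/(-195401) - 1*97798 = -69/28/(-195401) - 1*97798 = -69/28*(-1/195401) - 97798 = 69/5471228 - 97798 = -535075155875/5471228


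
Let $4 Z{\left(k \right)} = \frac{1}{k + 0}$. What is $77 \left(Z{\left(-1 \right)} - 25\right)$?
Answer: $- \frac{7777}{4} \approx -1944.3$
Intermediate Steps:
$Z{\left(k \right)} = \frac{1}{4 k}$ ($Z{\left(k \right)} = \frac{1}{4 \left(k + 0\right)} = \frac{1}{4 k}$)
$77 \left(Z{\left(-1 \right)} - 25\right) = 77 \left(\frac{1}{4 \left(-1\right)} - 25\right) = 77 \left(\frac{1}{4} \left(-1\right) - 25\right) = 77 \left(- \frac{1}{4} - 25\right) = 77 \left(- \frac{101}{4}\right) = - \frac{7777}{4}$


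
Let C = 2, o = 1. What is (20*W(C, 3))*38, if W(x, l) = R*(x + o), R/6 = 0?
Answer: 0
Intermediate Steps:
R = 0 (R = 6*0 = 0)
W(x, l) = 0 (W(x, l) = 0*(x + 1) = 0*(1 + x) = 0)
(20*W(C, 3))*38 = (20*0)*38 = 0*38 = 0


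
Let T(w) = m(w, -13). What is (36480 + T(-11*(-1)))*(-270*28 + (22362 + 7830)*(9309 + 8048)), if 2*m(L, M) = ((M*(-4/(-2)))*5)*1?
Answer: 19082733942360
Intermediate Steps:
m(L, M) = 5*M (m(L, M) = (((M*(-4/(-2)))*5)*1)/2 = (((M*(-4*(-½)))*5)*1)/2 = (((M*2)*5)*1)/2 = (((2*M)*5)*1)/2 = ((10*M)*1)/2 = (10*M)/2 = 5*M)
T(w) = -65 (T(w) = 5*(-13) = -65)
(36480 + T(-11*(-1)))*(-270*28 + (22362 + 7830)*(9309 + 8048)) = (36480 - 65)*(-270*28 + (22362 + 7830)*(9309 + 8048)) = 36415*(-7560 + 30192*17357) = 36415*(-7560 + 524042544) = 36415*524034984 = 19082733942360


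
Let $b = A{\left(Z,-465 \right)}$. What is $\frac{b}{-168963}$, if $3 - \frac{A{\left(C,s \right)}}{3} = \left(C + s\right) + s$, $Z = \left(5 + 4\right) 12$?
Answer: $- \frac{825}{56321} \approx -0.014648$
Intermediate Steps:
$Z = 108$ ($Z = 9 \cdot 12 = 108$)
$A{\left(C,s \right)} = 9 - 6 s - 3 C$ ($A{\left(C,s \right)} = 9 - 3 \left(\left(C + s\right) + s\right) = 9 - 3 \left(C + 2 s\right) = 9 - \left(3 C + 6 s\right) = 9 - 6 s - 3 C$)
$b = 2475$ ($b = 9 - -2790 - 324 = 9 + 2790 - 324 = 2475$)
$\frac{b}{-168963} = \frac{2475}{-168963} = 2475 \left(- \frac{1}{168963}\right) = - \frac{825}{56321}$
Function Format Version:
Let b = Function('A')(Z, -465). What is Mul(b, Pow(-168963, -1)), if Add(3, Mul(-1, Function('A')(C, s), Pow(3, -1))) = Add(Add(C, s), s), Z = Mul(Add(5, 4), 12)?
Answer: Rational(-825, 56321) ≈ -0.014648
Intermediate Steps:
Z = 108 (Z = Mul(9, 12) = 108)
Function('A')(C, s) = Add(9, Mul(-6, s), Mul(-3, C)) (Function('A')(C, s) = Add(9, Mul(-3, Add(Add(C, s), s))) = Add(9, Mul(-3, Add(C, Mul(2, s)))) = Add(9, Add(Mul(-6, s), Mul(-3, C))) = Add(9, Mul(-6, s), Mul(-3, C)))
b = 2475 (b = Add(9, Mul(-6, -465), Mul(-3, 108)) = Add(9, 2790, -324) = 2475)
Mul(b, Pow(-168963, -1)) = Mul(2475, Pow(-168963, -1)) = Mul(2475, Rational(-1, 168963)) = Rational(-825, 56321)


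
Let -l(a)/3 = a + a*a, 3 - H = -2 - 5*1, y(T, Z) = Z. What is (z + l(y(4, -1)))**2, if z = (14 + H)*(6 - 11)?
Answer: 14400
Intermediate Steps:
H = 10 (H = 3 - (-2 - 5*1) = 3 - (-2 - 5) = 3 - 1*(-7) = 3 + 7 = 10)
l(a) = -3*a - 3*a**2 (l(a) = -3*(a + a*a) = -3*(a + a**2) = -3*a - 3*a**2)
z = -120 (z = (14 + 10)*(6 - 11) = 24*(-5) = -120)
(z + l(y(4, -1)))**2 = (-120 - 3*(-1)*(1 - 1))**2 = (-120 - 3*(-1)*0)**2 = (-120 + 0)**2 = (-120)**2 = 14400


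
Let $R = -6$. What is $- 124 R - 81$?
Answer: $663$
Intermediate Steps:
$- 124 R - 81 = \left(-124\right) \left(-6\right) - 81 = 744 - 81 = 663$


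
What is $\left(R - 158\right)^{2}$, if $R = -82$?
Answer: $57600$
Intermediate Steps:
$\left(R - 158\right)^{2} = \left(-82 - 158\right)^{2} = \left(-240\right)^{2} = 57600$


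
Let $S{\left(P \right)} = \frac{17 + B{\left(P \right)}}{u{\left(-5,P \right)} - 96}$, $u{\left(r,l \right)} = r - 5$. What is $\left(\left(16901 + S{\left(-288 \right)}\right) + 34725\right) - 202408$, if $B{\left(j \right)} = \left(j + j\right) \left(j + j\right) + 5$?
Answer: $- \frac{8157345}{53} \approx -1.5391 \cdot 10^{5}$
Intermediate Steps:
$u{\left(r,l \right)} = -5 + r$ ($u{\left(r,l \right)} = r - 5 = -5 + r$)
$B{\left(j \right)} = 5 + 4 j^{2}$ ($B{\left(j \right)} = 2 j 2 j + 5 = 4 j^{2} + 5 = 5 + 4 j^{2}$)
$S{\left(P \right)} = - \frac{11}{53} - \frac{2 P^{2}}{53}$ ($S{\left(P \right)} = \frac{17 + \left(5 + 4 P^{2}\right)}{\left(-5 - 5\right) - 96} = \frac{22 + 4 P^{2}}{-10 - 96} = \frac{22 + 4 P^{2}}{-106} = \left(22 + 4 P^{2}\right) \left(- \frac{1}{106}\right) = - \frac{11}{53} - \frac{2 P^{2}}{53}$)
$\left(\left(16901 + S{\left(-288 \right)}\right) + 34725\right) - 202408 = \left(\left(16901 - \left(\frac{11}{53} + \frac{2 \left(-288\right)^{2}}{53}\right)\right) + 34725\right) - 202408 = \left(\left(16901 - \frac{165899}{53}\right) + 34725\right) - 202408 = \left(\frac{729854}{53} + 34725\right) - 202408 = \frac{2570279}{53} - 202408 = - \frac{8157345}{53}$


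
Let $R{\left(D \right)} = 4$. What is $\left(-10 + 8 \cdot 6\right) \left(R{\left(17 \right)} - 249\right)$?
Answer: $-9310$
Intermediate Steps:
$\left(-10 + 8 \cdot 6\right) \left(R{\left(17 \right)} - 249\right) = \left(-10 + 8 \cdot 6\right) \left(4 - 249\right) = \left(-10 + 48\right) \left(-245\right) = 38 \left(-245\right) = -9310$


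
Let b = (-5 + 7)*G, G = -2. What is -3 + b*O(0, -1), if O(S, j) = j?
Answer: 1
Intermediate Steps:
b = -4 (b = (-5 + 7)*(-2) = 2*(-2) = -4)
-3 + b*O(0, -1) = -3 - 4*(-1) = -3 + 4 = 1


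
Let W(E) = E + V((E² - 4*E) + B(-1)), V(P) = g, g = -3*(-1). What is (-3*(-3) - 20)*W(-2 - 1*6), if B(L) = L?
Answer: 55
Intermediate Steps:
g = 3
V(P) = 3
W(E) = 3 + E (W(E) = E + 3 = 3 + E)
(-3*(-3) - 20)*W(-2 - 1*6) = (-3*(-3) - 20)*(3 + (-2 - 1*6)) = (9 - 20)*(3 + (-2 - 6)) = -11*(3 - 8) = -11*(-5) = 55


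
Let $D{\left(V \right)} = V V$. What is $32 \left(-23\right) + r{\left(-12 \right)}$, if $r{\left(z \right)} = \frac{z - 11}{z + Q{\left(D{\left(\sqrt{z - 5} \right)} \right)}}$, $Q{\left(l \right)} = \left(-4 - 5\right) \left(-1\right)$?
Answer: $- \frac{2185}{3} \approx -728.33$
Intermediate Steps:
$D{\left(V \right)} = V^{2}$
$Q{\left(l \right)} = 9$ ($Q{\left(l \right)} = \left(-9\right) \left(-1\right) = 9$)
$r{\left(z \right)} = \frac{-11 + z}{9 + z}$ ($r{\left(z \right)} = \frac{z - 11}{z + 9} = \frac{-11 + z}{9 + z}$)
$32 \left(-23\right) + r{\left(-12 \right)} = 32 \left(-23\right) + \frac{-11 - 12}{9 - 12} = -736 + \frac{1}{-3} \left(-23\right) = -736 - - \frac{23}{3} = -736 + \frac{23}{3} = - \frac{2185}{3}$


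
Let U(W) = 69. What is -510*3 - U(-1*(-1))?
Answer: -1599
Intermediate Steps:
-510*3 - U(-1*(-1)) = -510*3 - 1*69 = -1530 - 69 = -1599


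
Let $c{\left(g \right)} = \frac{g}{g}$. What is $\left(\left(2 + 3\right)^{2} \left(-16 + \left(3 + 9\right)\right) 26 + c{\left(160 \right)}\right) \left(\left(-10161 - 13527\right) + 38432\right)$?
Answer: $-38319656$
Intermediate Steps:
$c{\left(g \right)} = 1$
$\left(\left(2 + 3\right)^{2} \left(-16 + \left(3 + 9\right)\right) 26 + c{\left(160 \right)}\right) \left(\left(-10161 - 13527\right) + 38432\right) = \left(\left(2 + 3\right)^{2} \left(-16 + \left(3 + 9\right)\right) 26 + 1\right) \left(\left(-10161 - 13527\right) + 38432\right) = \left(5^{2} \left(-16 + 12\right) 26 + 1\right) \left(-23688 + 38432\right) = \left(25 \left(-4\right) 26 + 1\right) 14744 = \left(\left(-100\right) 26 + 1\right) 14744 = \left(-2600 + 1\right) 14744 = \left(-2599\right) 14744 = -38319656$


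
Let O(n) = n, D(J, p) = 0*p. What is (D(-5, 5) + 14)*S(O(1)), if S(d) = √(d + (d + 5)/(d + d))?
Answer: 28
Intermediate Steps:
D(J, p) = 0
S(d) = √(d + (5 + d)/(2*d)) (S(d) = √(d + (5 + d)/((2*d))) = √(d + (5 + d)*(1/(2*d))) = √(d + (5 + d)/(2*d)))
(D(-5, 5) + 14)*S(O(1)) = (0 + 14)*(√(2 + 4*1 + 10/1)/2) = 14*(√(2 + 4 + 10*1)/2) = 14*(√(2 + 4 + 10)/2) = 14*(√16/2) = 14*((½)*4) = 14*2 = 28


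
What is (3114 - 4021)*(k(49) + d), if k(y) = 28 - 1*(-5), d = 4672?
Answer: -4267435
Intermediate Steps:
k(y) = 33 (k(y) = 28 + 5 = 33)
(3114 - 4021)*(k(49) + d) = (3114 - 4021)*(33 + 4672) = -907*4705 = -4267435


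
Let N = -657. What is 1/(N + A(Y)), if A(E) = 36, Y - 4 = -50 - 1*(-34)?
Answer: -1/621 ≈ -0.0016103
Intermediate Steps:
Y = -12 (Y = 4 + (-50 - 1*(-34)) = 4 + (-50 + 34) = 4 - 16 = -12)
1/(N + A(Y)) = 1/(-657 + 36) = 1/(-621) = -1/621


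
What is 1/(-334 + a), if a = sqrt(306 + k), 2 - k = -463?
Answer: -334/110785 - sqrt(771)/110785 ≈ -0.0032655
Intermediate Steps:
k = 465 (k = 2 - 1*(-463) = 2 + 463 = 465)
a = sqrt(771) (a = sqrt(306 + 465) = sqrt(771) ≈ 27.767)
1/(-334 + a) = 1/(-334 + sqrt(771))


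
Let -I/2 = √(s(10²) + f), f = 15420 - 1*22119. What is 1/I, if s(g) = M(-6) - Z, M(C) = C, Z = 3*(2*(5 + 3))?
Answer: I*√6753/13506 ≈ 0.0060845*I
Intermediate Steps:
f = -6699 (f = 15420 - 22119 = -6699)
Z = 48 (Z = 3*(2*8) = 3*16 = 48)
s(g) = -54 (s(g) = -6 - 1*48 = -6 - 48 = -54)
I = -2*I*√6753 (I = -2*√(-54 - 6699) = -2*I*√6753 ≈ -164.35*I)
1/I = 1/(-2*I*√6753) = I*√6753/13506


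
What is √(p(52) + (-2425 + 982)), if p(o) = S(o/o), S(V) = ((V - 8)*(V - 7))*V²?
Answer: I*√1401 ≈ 37.43*I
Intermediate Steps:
S(V) = V²*(-8 + V)*(-7 + V) (S(V) = ((-8 + V)*(-7 + V))*V² = V²*(-8 + V)*(-7 + V))
p(o) = 42 (p(o) = (o/o)²*(56 + (o/o)² - 15*o/o) = 1²*(56 + 1² - 15*1) = 1*(56 + 1 - 15) = 1*42 = 42)
√(p(52) + (-2425 + 982)) = √(42 + (-2425 + 982)) = √(42 - 1443) = √(-1401) = I*√1401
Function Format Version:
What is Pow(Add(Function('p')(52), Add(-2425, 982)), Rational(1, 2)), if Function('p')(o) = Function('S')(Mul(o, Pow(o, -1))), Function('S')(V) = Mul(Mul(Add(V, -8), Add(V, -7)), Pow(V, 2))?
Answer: Mul(I, Pow(1401, Rational(1, 2))) ≈ Mul(37.430, I)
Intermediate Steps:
Function('S')(V) = Mul(Pow(V, 2), Add(-8, V), Add(-7, V)) (Function('S')(V) = Mul(Mul(Add(-8, V), Add(-7, V)), Pow(V, 2)) = Mul(Pow(V, 2), Add(-8, V), Add(-7, V)))
Function('p')(o) = 42 (Function('p')(o) = Mul(Pow(Mul(o, Pow(o, -1)), 2), Add(56, Pow(Mul(o, Pow(o, -1)), 2), Mul(-15, Mul(o, Pow(o, -1))))) = Mul(Pow(1, 2), Add(56, Pow(1, 2), Mul(-15, 1))) = Mul(1, Add(56, 1, -15)) = Mul(1, 42) = 42)
Pow(Add(Function('p')(52), Add(-2425, 982)), Rational(1, 2)) = Pow(Add(42, Add(-2425, 982)), Rational(1, 2)) = Pow(Add(42, -1443), Rational(1, 2)) = Pow(-1401, Rational(1, 2)) = Mul(I, Pow(1401, Rational(1, 2)))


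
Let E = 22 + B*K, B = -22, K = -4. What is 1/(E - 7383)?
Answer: -1/7273 ≈ -0.00013749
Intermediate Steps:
E = 110 (E = 22 - 22*(-4) = 22 + 88 = 110)
1/(E - 7383) = 1/(110 - 7383) = 1/(-7273) = -1/7273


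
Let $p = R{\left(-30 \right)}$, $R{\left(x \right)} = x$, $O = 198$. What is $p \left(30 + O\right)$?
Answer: $-6840$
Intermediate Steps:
$p = -30$
$p \left(30 + O\right) = - 30 \left(30 + 198\right) = \left(-30\right) 228 = -6840$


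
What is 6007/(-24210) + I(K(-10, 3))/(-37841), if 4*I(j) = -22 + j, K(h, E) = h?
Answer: -227117207/916130610 ≈ -0.24791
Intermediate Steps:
I(j) = -11/2 + j/4 (I(j) = (-22 + j)/4 = -11/2 + j/4)
6007/(-24210) + I(K(-10, 3))/(-37841) = 6007/(-24210) + (-11/2 + (¼)*(-10))/(-37841) = 6007*(-1/24210) + (-11/2 - 5/2)*(-1/37841) = -6007/24210 - 8*(-1/37841) = -6007/24210 + 8/37841 = -227117207/916130610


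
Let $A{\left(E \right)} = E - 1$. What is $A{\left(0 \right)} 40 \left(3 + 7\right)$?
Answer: $-400$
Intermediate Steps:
$A{\left(E \right)} = -1 + E$ ($A{\left(E \right)} = E - 1 = -1 + E$)
$A{\left(0 \right)} 40 \left(3 + 7\right) = \left(-1 + 0\right) 40 \left(3 + 7\right) = \left(-1\right) 40 \cdot 10 = \left(-40\right) 10 = -400$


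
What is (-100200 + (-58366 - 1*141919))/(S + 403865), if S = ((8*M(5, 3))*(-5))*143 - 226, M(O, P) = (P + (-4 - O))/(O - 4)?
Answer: -300485/437959 ≈ -0.68610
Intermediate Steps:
M(O, P) = (-4 + P - O)/(-4 + O)
S = 34094 (S = ((8*((-4 + 3 - 1*5)/(-4 + 5)))*(-5))*143 - 226 = ((8*((-4 + 3 - 5)/1))*(-5))*143 - 226 = ((8*(1*(-6)))*(-5))*143 - 226 = ((8*(-6))*(-5))*143 - 226 = -48*(-5)*143 - 226 = 240*143 - 226 = 34320 - 226 = 34094)
(-100200 + (-58366 - 1*141919))/(S + 403865) = (-100200 + (-58366 - 1*141919))/(34094 + 403865) = (-100200 + (-58366 - 141919))/437959 = (-100200 - 200285)*(1/437959) = -300485*1/437959 = -300485/437959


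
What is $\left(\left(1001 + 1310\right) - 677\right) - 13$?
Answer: $1621$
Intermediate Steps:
$\left(\left(1001 + 1310\right) - 677\right) - 13 = \left(2311 - 677\right) - 13 = 1634 - 13 = 1621$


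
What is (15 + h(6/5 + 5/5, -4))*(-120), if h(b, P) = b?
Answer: -2064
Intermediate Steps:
(15 + h(6/5 + 5/5, -4))*(-120) = (15 + (6/5 + 5/5))*(-120) = (15 + (6*(1/5) + 5*(1/5)))*(-120) = (15 + (6/5 + 1))*(-120) = (15 + 11/5)*(-120) = (86/5)*(-120) = -2064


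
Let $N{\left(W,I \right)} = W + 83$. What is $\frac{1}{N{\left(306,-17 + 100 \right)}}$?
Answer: $\frac{1}{389} \approx 0.0025707$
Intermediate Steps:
$N{\left(W,I \right)} = 83 + W$
$\frac{1}{N{\left(306,-17 + 100 \right)}} = \frac{1}{83 + 306} = \frac{1}{389}$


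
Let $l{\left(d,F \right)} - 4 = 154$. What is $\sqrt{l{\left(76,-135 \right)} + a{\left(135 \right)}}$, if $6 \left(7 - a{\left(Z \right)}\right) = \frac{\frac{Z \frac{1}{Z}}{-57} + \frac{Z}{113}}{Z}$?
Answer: $\frac{\sqrt{13861548374970}}{289845} \approx 12.845$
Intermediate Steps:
$a{\left(Z \right)} = 7 - \frac{- \frac{1}{57} + \frac{Z}{113}}{6 Z}$ ($a{\left(Z \right)} = 7 - \frac{\left(\frac{Z \frac{1}{Z}}{-57} + \frac{Z}{113}\right) \frac{1}{Z}}{6} = 7 - \frac{\left(1 \left(- \frac{1}{57}\right) + Z \frac{1}{113}\right) \frac{1}{Z}}{6} = 7 - \frac{\left(- \frac{1}{57} + \frac{Z}{113}\right) \frac{1}{Z}}{6} = 7 - \frac{\frac{1}{Z} \left(- \frac{1}{57} + \frac{Z}{113}\right)}{6} = 7 - \frac{- \frac{1}{57} + \frac{Z}{113}}{6 Z}$)
$l{\left(d,F \right)} = 158$ ($l{\left(d,F \right)} = 4 + 154 = 158$)
$\sqrt{l{\left(76,-135 \right)} + a{\left(135 \right)}} = \sqrt{158 + \frac{113 + 270465 \cdot 135}{38646 \cdot 135}} = \sqrt{158 + \frac{1}{38646} \cdot \frac{1}{135} \left(113 + 36512775\right)} = \sqrt{158 + \frac{1}{38646} \cdot \frac{1}{135} \cdot 36512888} = \sqrt{158 + \frac{18256444}{2608605}} = \sqrt{\frac{430416034}{2608605}} = \frac{\sqrt{13861548374970}}{289845}$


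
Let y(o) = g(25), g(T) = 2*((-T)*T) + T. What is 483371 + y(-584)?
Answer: 482146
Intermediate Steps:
g(T) = T - 2*T² (g(T) = 2*(-T²) + T = -2*T² + T = T - 2*T²)
y(o) = -1225 (y(o) = 25*(1 - 2*25) = 25*(1 - 50) = 25*(-49) = -1225)
483371 + y(-584) = 483371 - 1225 = 482146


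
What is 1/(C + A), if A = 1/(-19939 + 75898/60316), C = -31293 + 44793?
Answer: 601282413/8117312545342 ≈ 7.4074e-5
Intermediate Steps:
C = 13500
A = -30158/601282413 (A = 1/(-19939 + 75898*(1/60316)) = 1/(-19939 + 37949/30158) = 1/(-601282413/30158) = -30158/601282413 ≈ -5.0156e-5)
1/(C + A) = 1/(13500 - 30158/601282413) = 1/(8117312545342/601282413) = 601282413/8117312545342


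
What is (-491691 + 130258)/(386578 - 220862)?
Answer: -361433/165716 ≈ -2.1810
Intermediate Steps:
(-491691 + 130258)/(386578 - 220862) = -361433/165716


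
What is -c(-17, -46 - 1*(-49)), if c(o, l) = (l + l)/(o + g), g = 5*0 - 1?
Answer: 1/3 ≈ 0.33333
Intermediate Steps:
g = -1 (g = 0 - 1 = -1)
c(o, l) = 2*l/(-1 + o) (c(o, l) = (l + l)/(o - 1) = (2*l)/(-1 + o) = 2*l/(-1 + o))
-c(-17, -46 - 1*(-49)) = -2*(-46 - 1*(-49))/(-1 - 17) = -2*(-46 + 49)/(-18) = -2*3*(-1)/18 = -1*(-1/3) = 1/3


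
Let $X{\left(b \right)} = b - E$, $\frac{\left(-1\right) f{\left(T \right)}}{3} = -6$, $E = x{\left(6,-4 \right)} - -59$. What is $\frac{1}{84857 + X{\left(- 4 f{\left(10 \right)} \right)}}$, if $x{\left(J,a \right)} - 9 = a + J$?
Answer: $\frac{1}{84715} \approx 1.1804 \cdot 10^{-5}$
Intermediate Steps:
$x{\left(J,a \right)} = 9 + J + a$ ($x{\left(J,a \right)} = 9 + \left(a + J\right) = 9 + \left(J + a\right) = 9 + J + a$)
$E = 70$ ($E = \left(9 + 6 - 4\right) - -59 = 11 + 59 = 70$)
$f{\left(T \right)} = 18$ ($f{\left(T \right)} = \left(-3\right) \left(-6\right) = 18$)
$X{\left(b \right)} = -70 + b$ ($X{\left(b \right)} = b - 70 = -70 + b$)
$\frac{1}{84857 + X{\left(- 4 f{\left(10 \right)} \right)}} = \frac{1}{84857 - 142} = \frac{1}{84715}$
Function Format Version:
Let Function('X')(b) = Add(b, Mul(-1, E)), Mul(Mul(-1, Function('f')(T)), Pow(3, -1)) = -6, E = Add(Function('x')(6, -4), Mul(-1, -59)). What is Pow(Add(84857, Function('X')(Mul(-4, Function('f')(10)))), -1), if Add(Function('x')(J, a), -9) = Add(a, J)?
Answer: Rational(1, 84715) ≈ 1.1804e-5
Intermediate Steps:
Function('x')(J, a) = Add(9, J, a) (Function('x')(J, a) = Add(9, Add(a, J)) = Add(9, Add(J, a)) = Add(9, J, a))
E = 70 (E = Add(Add(9, 6, -4), Mul(-1, -59)) = Add(11, 59) = 70)
Function('f')(T) = 18 (Function('f')(T) = Mul(-3, -6) = 18)
Function('X')(b) = Add(-70, b) (Function('X')(b) = Add(b, Mul(-1, 70)) = Add(b, -70) = Add(-70, b))
Pow(Add(84857, Function('X')(Mul(-4, Function('f')(10)))), -1) = Pow(Add(84857, Add(-70, Mul(-4, 18))), -1) = Pow(Add(84857, Add(-70, -72)), -1) = Pow(Add(84857, -142), -1) = Pow(84715, -1) = Rational(1, 84715)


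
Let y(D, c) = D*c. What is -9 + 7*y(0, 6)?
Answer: -9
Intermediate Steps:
-9 + 7*y(0, 6) = -9 + 7*(0*6) = -9 + 7*0 = -9 + 0 = -9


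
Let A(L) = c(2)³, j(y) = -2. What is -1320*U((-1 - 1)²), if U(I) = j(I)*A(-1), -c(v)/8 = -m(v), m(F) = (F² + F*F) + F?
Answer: 1351680000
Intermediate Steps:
m(F) = F + 2*F² (m(F) = (F² + F²) + F = 2*F² + F = F + 2*F²)
c(v) = 8*v*(1 + 2*v) (c(v) = -(-8)*v*(1 + 2*v) = 8*v*(1 + 2*v))
A(L) = 512000 (A(L) = (8*2*(1 + 2*2))³ = (8*2*(1 + 4))³ = (8*2*5)³ = 80³ = 512000)
U(I) = -1024000 (U(I) = -2*512000 = -1024000)
-1320*U((-1 - 1)²) = -1320*(-1024000) = 1351680000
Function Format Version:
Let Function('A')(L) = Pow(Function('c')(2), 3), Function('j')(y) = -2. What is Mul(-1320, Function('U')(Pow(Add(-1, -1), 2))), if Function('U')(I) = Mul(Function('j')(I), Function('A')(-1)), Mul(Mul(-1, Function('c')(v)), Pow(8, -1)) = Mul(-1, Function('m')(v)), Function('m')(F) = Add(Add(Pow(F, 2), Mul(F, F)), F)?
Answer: 1351680000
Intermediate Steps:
Function('m')(F) = Add(F, Mul(2, Pow(F, 2))) (Function('m')(F) = Add(Add(Pow(F, 2), Pow(F, 2)), F) = Add(Mul(2, Pow(F, 2)), F) = Add(F, Mul(2, Pow(F, 2))))
Function('c')(v) = Mul(8, v, Add(1, Mul(2, v))) (Function('c')(v) = Mul(-8, Mul(-1, Mul(v, Add(1, Mul(2, v))))) = Mul(-8, Mul(-1, v, Add(1, Mul(2, v)))) = Mul(8, v, Add(1, Mul(2, v))))
Function('A')(L) = 512000 (Function('A')(L) = Pow(Mul(8, 2, Add(1, Mul(2, 2))), 3) = Pow(Mul(8, 2, Add(1, 4)), 3) = Pow(Mul(8, 2, 5), 3) = Pow(80, 3) = 512000)
Function('U')(I) = -1024000 (Function('U')(I) = Mul(-2, 512000) = -1024000)
Mul(-1320, Function('U')(Pow(Add(-1, -1), 2))) = Mul(-1320, -1024000) = 1351680000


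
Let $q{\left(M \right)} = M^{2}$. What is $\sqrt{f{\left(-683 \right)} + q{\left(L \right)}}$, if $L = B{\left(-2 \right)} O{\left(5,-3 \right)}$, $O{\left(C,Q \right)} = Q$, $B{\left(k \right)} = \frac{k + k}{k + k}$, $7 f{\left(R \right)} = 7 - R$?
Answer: $\frac{\sqrt{5271}}{7} \approx 10.372$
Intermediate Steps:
$f{\left(R \right)} = 1 - \frac{R}{7}$ ($f{\left(R \right)} = \frac{7 - R}{7} = 1 - \frac{R}{7}$)
$B{\left(k \right)} = 1$ ($B{\left(k \right)} = \frac{2 k}{2 k} = 2 k \frac{1}{2 k} = 1$)
$L = -3$ ($L = 1 \left(-3\right) = -3$)
$\sqrt{f{\left(-683 \right)} + q{\left(L \right)}} = \sqrt{\left(1 - - \frac{683}{7}\right) + \left(-3\right)^{2}} = \sqrt{\left(1 + \frac{683}{7}\right) + 9} = \sqrt{\frac{690}{7} + 9} = \sqrt{\frac{753}{7}} = \frac{\sqrt{5271}}{7}$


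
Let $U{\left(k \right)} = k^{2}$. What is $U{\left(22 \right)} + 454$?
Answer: $938$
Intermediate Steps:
$U{\left(22 \right)} + 454 = 22^{2} + 454 = 484 + 454 = 938$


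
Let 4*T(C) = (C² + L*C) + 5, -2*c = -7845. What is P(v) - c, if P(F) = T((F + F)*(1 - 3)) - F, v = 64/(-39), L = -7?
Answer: -23851253/6084 ≈ -3920.3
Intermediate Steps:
c = 7845/2 (c = -½*(-7845) = 7845/2 ≈ 3922.5)
T(C) = 5/4 - 7*C/4 + C²/4 (T(C) = ((C² - 7*C) + 5)/4 = (5 + C² - 7*C)/4 = 5/4 - 7*C/4 + C²/4)
v = -64/39 (v = 64*(-1/39) = -64/39 ≈ -1.6410)
P(F) = 5/4 + 4*F² + 6*F (P(F) = (5/4 - 7*(F + F)*(1 - 3)/4 + ((F + F)*(1 - 3))²/4) - F = (5/4 - 7*2*F*(-2)/4 + ((2*F)*(-2))²/4) - F = (5/4 - (-7)*F + (-4*F)²/4) - F = (5/4 + 7*F + (16*F²)/4) - F = (5/4 + 7*F + 4*F²) - F = (5/4 + 4*F² + 7*F) - F = 5/4 + 4*F² + 6*F)
P(v) - c = (5/4 + 4*(-64/39)² + 6*(-64/39)) - 1*7845/2 = (5/4 + 4*(4096/1521) - 128/13) - 7845/2 = (5/4 + 16384/1521 - 128/13) - 7845/2 = 13237/6084 - 7845/2 = -23851253/6084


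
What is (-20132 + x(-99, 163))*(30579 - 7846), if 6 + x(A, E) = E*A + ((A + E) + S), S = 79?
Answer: -821388756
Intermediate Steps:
x(A, E) = 73 + A + E + A*E (x(A, E) = -6 + (E*A + ((A + E) + 79)) = -6 + (A*E + (79 + A + E)) = -6 + (79 + A + E + A*E) = 73 + A + E + A*E)
(-20132 + x(-99, 163))*(30579 - 7846) = (-20132 + (73 - 99 + 163 - 99*163))*(30579 - 7846) = (-20132 + (73 - 99 + 163 - 16137))*22733 = (-20132 - 16000)*22733 = -36132*22733 = -821388756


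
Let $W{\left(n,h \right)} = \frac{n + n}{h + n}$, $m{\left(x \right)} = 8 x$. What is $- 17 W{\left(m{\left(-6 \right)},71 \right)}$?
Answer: $\frac{1632}{23} \approx 70.957$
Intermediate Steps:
$W{\left(n,h \right)} = \frac{2 n}{h + n}$
$- 17 W{\left(m{\left(-6 \right)},71 \right)} = - 17 \frac{2 \cdot 8 \left(-6\right)}{71 + 8 \left(-6\right)} = - 17 \cdot 2 \left(-48\right) \frac{1}{71 - 48} = - 17 \cdot 2 \left(-48\right) \frac{1}{23} = \left(-17\right) \left(- \frac{96}{23}\right) = \frac{1632}{23}$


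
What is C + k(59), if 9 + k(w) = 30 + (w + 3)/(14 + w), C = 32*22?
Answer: 52987/73 ≈ 725.85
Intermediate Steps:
C = 704
k(w) = 21 + (3 + w)/(14 + w) (k(w) = -9 + (30 + (w + 3)/(14 + w)) = -9 + (30 + (3 + w)/(14 + w)) = 21 + (3 + w)/(14 + w))
C + k(59) = 704 + 11*(27 + 2*59)/(14 + 59) = 704 + 11*(27 + 118)/73 = 704 + 11*(1/73)*145 = 704 + 1595/73 = 52987/73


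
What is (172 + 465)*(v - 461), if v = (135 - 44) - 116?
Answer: -309582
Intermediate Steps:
v = -25 (v = 91 - 116 = -25)
(172 + 465)*(v - 461) = (172 + 465)*(-25 - 461) = 637*(-486) = -309582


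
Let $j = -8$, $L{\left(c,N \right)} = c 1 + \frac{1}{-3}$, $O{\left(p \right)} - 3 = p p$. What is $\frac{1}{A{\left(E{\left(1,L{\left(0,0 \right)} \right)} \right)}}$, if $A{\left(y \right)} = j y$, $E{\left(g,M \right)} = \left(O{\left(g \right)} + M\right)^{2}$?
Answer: $- \frac{9}{968} \approx -0.0092975$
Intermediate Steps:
$O{\left(p \right)} = 3 + p^{2}$ ($O{\left(p \right)} = 3 + p p = 3 + p^{2}$)
$L{\left(c,N \right)} = - \frac{1}{3} + c$ ($L{\left(c,N \right)} = c - \frac{1}{3} = - \frac{1}{3} + c$)
$E{\left(g,M \right)} = \left(3 + M + g^{2}\right)^{2}$ ($E{\left(g,M \right)} = \left(\left(3 + g^{2}\right) + M\right)^{2} = \left(3 + M + g^{2}\right)^{2}$)
$A{\left(y \right)} = - 8 y$
$\frac{1}{A{\left(E{\left(1,L{\left(0,0 \right)} \right)} \right)}} = \frac{1}{\left(-8\right) \left(3 + \left(- \frac{1}{3} + 0\right) + 1^{2}\right)^{2}} = \frac{1}{\left(-8\right) \left(3 - \frac{1}{3} + 1\right)^{2}} = \frac{1}{\left(-8\right) \left(\frac{11}{3}\right)^{2}} = \frac{1}{\left(-8\right) \frac{121}{9}} = \frac{1}{- \frac{968}{9}} = - \frac{9}{968}$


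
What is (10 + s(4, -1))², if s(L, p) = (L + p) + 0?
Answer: 169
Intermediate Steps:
s(L, p) = L + p
(10 + s(4, -1))² = (10 + (4 - 1))² = (10 + 3)² = 13² = 169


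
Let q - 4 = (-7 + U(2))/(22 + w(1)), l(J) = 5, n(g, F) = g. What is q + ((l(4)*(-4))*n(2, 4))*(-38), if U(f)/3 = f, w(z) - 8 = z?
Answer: 47243/31 ≈ 1524.0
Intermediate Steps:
w(z) = 8 + z
U(f) = 3*f
q = 123/31 (q = 4 + (-7 + 3*2)/(22 + (8 + 1)) = 4 + (-7 + 6)/(22 + 9) = 4 - 1/31 = 123/31 ≈ 3.9677)
q + ((l(4)*(-4))*n(2, 4))*(-38) = 123/31 + ((5*(-4))*2)*(-38) = 123/31 - 20*2*(-38) = 123/31 - 40*(-38) = 123/31 + 1520 = 47243/31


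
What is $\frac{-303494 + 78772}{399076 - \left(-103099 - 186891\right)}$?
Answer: $- \frac{112361}{344533} \approx -0.32613$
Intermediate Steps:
$\frac{-303494 + 78772}{399076 - \left(-103099 - 186891\right)} = - \frac{224722}{399076 - -289990} = - \frac{224722}{399076 + 289990} = - \frac{224722}{689066} = \left(-224722\right) \frac{1}{689066} = - \frac{112361}{344533}$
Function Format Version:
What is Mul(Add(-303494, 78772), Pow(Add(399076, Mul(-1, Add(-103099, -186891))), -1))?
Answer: Rational(-112361, 344533) ≈ -0.32613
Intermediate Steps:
Mul(Add(-303494, 78772), Pow(Add(399076, Mul(-1, Add(-103099, -186891))), -1)) = Mul(-224722, Pow(Add(399076, Mul(-1, -289990)), -1)) = Mul(-224722, Pow(Add(399076, 289990), -1)) = Mul(-224722, Pow(689066, -1)) = Mul(-224722, Rational(1, 689066)) = Rational(-112361, 344533)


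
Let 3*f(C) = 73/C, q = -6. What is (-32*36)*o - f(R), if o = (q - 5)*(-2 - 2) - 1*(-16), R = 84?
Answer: -17418313/252 ≈ -69120.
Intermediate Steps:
f(C) = 73/(3*C) (f(C) = (73/C)/3 = 73/(3*C))
o = 60 (o = (-6 - 5)*(-2 - 2) - 1*(-16) = -11*(-4) + 16 = 44 + 16 = 60)
(-32*36)*o - f(R) = -32*36*60 - 73/(3*84) = -1152*60 - 73/(3*84) = -69120 - 1*73/252 = -69120 - 73/252 = -17418313/252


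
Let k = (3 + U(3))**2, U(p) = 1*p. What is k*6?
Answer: 216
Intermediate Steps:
U(p) = p
k = 36 (k = (3 + 3)**2 = 6**2 = 36)
k*6 = 36*6 = 216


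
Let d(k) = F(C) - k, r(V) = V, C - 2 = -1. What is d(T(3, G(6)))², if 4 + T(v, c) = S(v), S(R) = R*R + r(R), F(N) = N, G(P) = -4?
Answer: 49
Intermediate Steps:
C = 1 (C = 2 - 1 = 1)
S(R) = R + R² (S(R) = R*R + R = R² + R = R + R²)
T(v, c) = -4 + v*(1 + v)
d(k) = 1 - k
d(T(3, G(6)))² = (1 - (-4 + 3 + 3²))² = (1 - (-4 + 3 + 9))² = (1 - 1*8)² = (1 - 8)² = (-7)² = 49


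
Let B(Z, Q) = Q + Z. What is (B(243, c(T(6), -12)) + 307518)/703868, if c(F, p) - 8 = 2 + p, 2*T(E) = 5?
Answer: 307759/703868 ≈ 0.43724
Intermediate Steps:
T(E) = 5/2 (T(E) = (1/2)*5 = 5/2)
c(F, p) = 10 + p (c(F, p) = 8 + (2 + p) = 10 + p)
(B(243, c(T(6), -12)) + 307518)/703868 = (((10 - 12) + 243) + 307518)/703868 = ((-2 + 243) + 307518)*(1/703868) = (241 + 307518)*(1/703868) = 307759*(1/703868) = 307759/703868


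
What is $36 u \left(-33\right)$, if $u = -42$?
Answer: $49896$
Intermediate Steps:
$36 u \left(-33\right) = 36 \left(-42\right) \left(-33\right) = \left(-1512\right) \left(-33\right) = 49896$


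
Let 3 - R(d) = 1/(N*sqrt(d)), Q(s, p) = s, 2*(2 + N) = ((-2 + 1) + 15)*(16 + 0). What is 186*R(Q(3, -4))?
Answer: 558 - 31*sqrt(3)/55 ≈ 557.02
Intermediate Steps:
N = 110 (N = -2 + (((-2 + 1) + 15)*(16 + 0))/2 = -2 + ((-1 + 15)*16)/2 = -2 + (14*16)/2 = -2 + (1/2)*224 = -2 + 112 = 110)
R(d) = 3 - 1/(110*sqrt(d))
186*R(Q(3, -4)) = 186*(3 - sqrt(3)/330) = 558 - 31*sqrt(3)/55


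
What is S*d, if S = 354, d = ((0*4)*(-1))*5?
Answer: 0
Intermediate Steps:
d = 0 (d = (0*(-1))*5 = 0*5 = 0)
S*d = 354*0 = 0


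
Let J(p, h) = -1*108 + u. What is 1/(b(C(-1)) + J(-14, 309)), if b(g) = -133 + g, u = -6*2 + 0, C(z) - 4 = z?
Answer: -1/250 ≈ -0.0040000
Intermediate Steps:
C(z) = 4 + z
u = -12 (u = -12 + 0 = -12)
J(p, h) = -120 (J(p, h) = -1*108 - 12 = -108 - 12 = -120)
1/(b(C(-1)) + J(-14, 309)) = 1/((-133 + (4 - 1)) - 120) = 1/((-133 + 3) - 120) = 1/(-130 - 120) = 1/(-250) = -1/250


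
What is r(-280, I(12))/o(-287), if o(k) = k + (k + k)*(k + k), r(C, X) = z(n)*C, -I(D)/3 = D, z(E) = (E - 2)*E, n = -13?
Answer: -7800/47027 ≈ -0.16586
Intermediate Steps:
z(E) = E*(-2 + E) (z(E) = (-2 + E)*E = E*(-2 + E))
I(D) = -3*D
r(C, X) = 195*C (r(C, X) = (-13*(-2 - 13))*C = (-13*(-15))*C = 195*C)
o(k) = k + 4*k**2 (o(k) = k + (2*k)*(2*k) = k + 4*k**2)
r(-280, I(12))/o(-287) = (195*(-280))/((-287*(1 + 4*(-287)))) = -54600*(-1/(287*(1 - 1148))) = -54600/((-287*(-1147))) = -54600/329189 = -54600*1/329189 = -7800/47027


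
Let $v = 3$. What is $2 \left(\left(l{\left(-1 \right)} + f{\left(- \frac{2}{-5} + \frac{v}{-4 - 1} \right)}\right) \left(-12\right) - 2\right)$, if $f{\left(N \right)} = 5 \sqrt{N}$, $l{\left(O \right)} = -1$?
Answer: $20 - 24 i \sqrt{5} \approx 20.0 - 53.666 i$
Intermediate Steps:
$2 \left(\left(l{\left(-1 \right)} + f{\left(- \frac{2}{-5} + \frac{v}{-4 - 1} \right)}\right) \left(-12\right) - 2\right) = 2 \left(\left(-1 + 5 \sqrt{- \frac{2}{-5} + \frac{3}{-4 - 1}}\right) \left(-12\right) - 2\right) = 2 \left(\left(-1 + 5 \sqrt{\left(-2\right) \left(- \frac{1}{5}\right) + \frac{3}{-5}}\right) \left(-12\right) - 2\right) = 2 \left(\left(-1 + 5 \sqrt{\frac{2}{5} + 3 \left(- \frac{1}{5}\right)}\right) \left(-12\right) - 2\right) = 2 \left(\left(-1 + 5 \sqrt{\frac{2}{5} - \frac{3}{5}}\right) \left(-12\right) - 2\right) = 2 \left(\left(-1 + 5 \sqrt{- \frac{1}{5}}\right) \left(-12\right) - 2\right) = 2 \left(\left(-1 + 5 \frac{i \sqrt{5}}{5}\right) \left(-12\right) - 2\right) = 2 \left(\left(-1 + i \sqrt{5}\right) \left(-12\right) - 2\right) = 2 \left(\left(12 - 12 i \sqrt{5}\right) - 2\right) = 2 \left(10 - 12 i \sqrt{5}\right) = 20 - 24 i \sqrt{5}$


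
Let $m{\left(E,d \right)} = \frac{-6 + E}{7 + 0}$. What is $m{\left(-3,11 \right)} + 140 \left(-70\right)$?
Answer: $- \frac{68609}{7} \approx -9801.3$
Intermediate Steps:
$m{\left(E,d \right)} = - \frac{6}{7} + \frac{E}{7}$ ($m{\left(E,d \right)} = \frac{-6 + E}{7} = \left(-6 + E\right) \frac{1}{7} = - \frac{6}{7} + \frac{E}{7}$)
$m{\left(-3,11 \right)} + 140 \left(-70\right) = \left(- \frac{6}{7} + \frac{1}{7} \left(-3\right)\right) + 140 \left(-70\right) = \left(- \frac{6}{7} - \frac{3}{7}\right) - 9800 = - \frac{9}{7} - 9800 = - \frac{68609}{7}$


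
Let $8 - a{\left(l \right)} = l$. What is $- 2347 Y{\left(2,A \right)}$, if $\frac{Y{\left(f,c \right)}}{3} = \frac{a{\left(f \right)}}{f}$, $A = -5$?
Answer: $-21123$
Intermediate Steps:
$a{\left(l \right)} = 8 - l$
$Y{\left(f,c \right)} = \frac{3 \left(8 - f\right)}{f}$ ($Y{\left(f,c \right)} = 3 \frac{8 - f}{f} = \frac{3 \left(8 - f\right)}{f}$)
$- 2347 Y{\left(2,A \right)} = - 2347 \left(-3 + \frac{24}{2}\right) = - 2347 \left(-3 + 24 \cdot \frac{1}{2}\right) = - 2347 \left(-3 + 12\right) = \left(-2347\right) 9 = -21123$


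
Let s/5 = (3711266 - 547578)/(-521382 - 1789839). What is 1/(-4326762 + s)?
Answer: -210111/909101728622 ≈ -2.3112e-7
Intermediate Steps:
s = -1438040/210111 (s = 5*((3711266 - 547578)/(-521382 - 1789839)) = 5*(3163688/(-2311221)) = 5*(3163688*(-1/2311221)) = 5*(-287608/210111) = -1438040/210111 ≈ -6.8442)
1/(-4326762 + s) = 1/(-4326762 - 1438040/210111) = 1/(-909101728622/210111) = -210111/909101728622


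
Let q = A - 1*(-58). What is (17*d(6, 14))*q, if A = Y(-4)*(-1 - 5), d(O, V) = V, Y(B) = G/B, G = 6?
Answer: 15946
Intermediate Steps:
Y(B) = 6/B
A = 9 (A = (6/(-4))*(-1 - 5) = (6*(-¼))*(-6) = -3/2*(-6) = 9)
q = 67 (q = 9 - 1*(-58) = 9 + 58 = 67)
(17*d(6, 14))*q = (17*14)*67 = 238*67 = 15946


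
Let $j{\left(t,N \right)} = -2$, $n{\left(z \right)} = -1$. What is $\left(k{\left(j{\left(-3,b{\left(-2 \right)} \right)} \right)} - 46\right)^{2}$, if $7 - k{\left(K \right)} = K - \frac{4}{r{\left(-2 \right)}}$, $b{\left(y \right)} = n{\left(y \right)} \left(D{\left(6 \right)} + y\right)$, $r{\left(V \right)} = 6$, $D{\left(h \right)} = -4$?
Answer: $\frac{11881}{9} \approx 1320.1$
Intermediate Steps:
$b{\left(y \right)} = 4 - y$ ($b{\left(y \right)} = - (-4 + y) = 4 - y$)
$k{\left(K \right)} = \frac{23}{3} - K$ ($k{\left(K \right)} = 7 - \left(K - \frac{4}{6}\right) = 7 - \left(K - \frac{2}{3}\right) = 7 - \left(- \frac{2}{3} + K\right) = \frac{23}{3} - K$)
$\left(k{\left(j{\left(-3,b{\left(-2 \right)} \right)} \right)} - 46\right)^{2} = \left(\left(\frac{23}{3} - -2\right) - 46\right)^{2} = \left(\left(\frac{23}{3} + 2\right) - 46\right)^{2} = \left(\frac{29}{3} - 46\right)^{2} = \left(- \frac{109}{3}\right)^{2} = \frac{11881}{9}$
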